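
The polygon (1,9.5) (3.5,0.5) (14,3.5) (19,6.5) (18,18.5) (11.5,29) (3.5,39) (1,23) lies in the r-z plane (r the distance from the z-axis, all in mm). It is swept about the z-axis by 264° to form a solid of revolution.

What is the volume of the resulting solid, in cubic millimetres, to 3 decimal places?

Volume = 18367.033 mm³

Profile (r,z), 8 vertices: (1,9.5) (3.5,0.5) (14,3.5) (19,6.5) (18,18.5) (11.5,29) (3.5,39) (1,23)
edge 0: (1,9.5)→(3.5,0.5)  cross = 1·0.5 − 3.5·9.5 = -32.7500; (r_i+r_j)·cross = 4.5·-32.7500 = -147.3750
edge 1: (3.5,0.5)→(14,3.5)  cross = 3.5·3.5 − 14·0.5 = 5.2500; (r_i+r_j)·cross = 17.5·5.2500 = 91.8750
edge 2: (14,3.5)→(19,6.5)  cross = 14·6.5 − 19·3.5 = 24.5000; (r_i+r_j)·cross = 33·24.5000 = 808.5000
edge 3: (19,6.5)→(18,18.5)  cross = 19·18.5 − 18·6.5 = 234.5000; (r_i+r_j)·cross = 37·234.5000 = 8676.5000
edge 4: (18,18.5)→(11.5,29)  cross = 18·29 − 11.5·18.5 = 309.2500; (r_i+r_j)·cross = 29.5·309.2500 = 9122.8750
edge 5: (11.5,29)→(3.5,39)  cross = 11.5·39 − 3.5·29 = 347.0000; (r_i+r_j)·cross = 15·347.0000 = 5205.0000
edge 6: (3.5,39)→(1,23)  cross = 3.5·23 − 1·39 = 41.5000; (r_i+r_j)·cross = 4.5·41.5000 = 186.7500
edge 7: (1,23)→(1,9.5)  cross = 1·9.5 − 1·23 = -13.5000; (r_i+r_j)·cross = 2·-13.5000 = -27.0000
Σcross = 915.7500 → A = |Σcross|/2 = 457.8750 mm²
Σ(r_i+r_j)·cross = 23917.1250 → first moment M = |Σ|/6 = 3986.1875
R_c = M/A = 3986.1875/457.8750 = 8.7058 mm
θ = 264° = 4.607669 rad
V = θ·R_c·A = 4.607669·8.7058·457.8750 = 18367.033 mm³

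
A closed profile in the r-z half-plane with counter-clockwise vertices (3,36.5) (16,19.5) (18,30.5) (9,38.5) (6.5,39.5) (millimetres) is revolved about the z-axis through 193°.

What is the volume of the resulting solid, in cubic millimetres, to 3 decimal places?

Profile (r,z), 5 vertices: (3,36.5) (16,19.5) (18,30.5) (9,38.5) (6.5,39.5)
edge 0: (3,36.5)→(16,19.5)  cross = 3·19.5 − 16·36.5 = -525.5000; (r_i+r_j)·cross = 19·-525.5000 = -9984.5000
edge 1: (16,19.5)→(18,30.5)  cross = 16·30.5 − 18·19.5 = 137.0000; (r_i+r_j)·cross = 34·137.0000 = 4658.0000
edge 2: (18,30.5)→(9,38.5)  cross = 18·38.5 − 9·30.5 = 418.5000; (r_i+r_j)·cross = 27·418.5000 = 11299.5000
edge 3: (9,38.5)→(6.5,39.5)  cross = 9·39.5 − 6.5·38.5 = 105.2500; (r_i+r_j)·cross = 15.5·105.2500 = 1631.3750
edge 4: (6.5,39.5)→(3,36.5)  cross = 6.5·36.5 − 3·39.5 = 118.7500; (r_i+r_j)·cross = 9.5·118.7500 = 1128.1250
Σcross = 254.0000 → A = |Σcross|/2 = 127.0000 mm²
Σ(r_i+r_j)·cross = 8732.5000 → first moment M = |Σ|/6 = 1455.4167
R_c = M/A = 1455.4167/127.0000 = 11.4600 mm
θ = 193° = 3.368485 rad
V = θ·R_c·A = 3.368485·11.4600·127.0000 = 4902.550 mm³

Volume = 4902.550 mm³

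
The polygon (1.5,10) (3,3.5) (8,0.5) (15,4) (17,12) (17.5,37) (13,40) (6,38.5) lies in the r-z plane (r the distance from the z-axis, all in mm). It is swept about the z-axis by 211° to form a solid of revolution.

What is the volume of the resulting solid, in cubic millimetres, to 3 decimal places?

Profile (r,z), 8 vertices: (1.5,10) (3,3.5) (8,0.5) (15,4) (17,12) (17.5,37) (13,40) (6,38.5)
edge 0: (1.5,10)→(3,3.5)  cross = 1.5·3.5 − 3·10 = -24.7500; (r_i+r_j)·cross = 4.5·-24.7500 = -111.3750
edge 1: (3,3.5)→(8,0.5)  cross = 3·0.5 − 8·3.5 = -26.5000; (r_i+r_j)·cross = 11·-26.5000 = -291.5000
edge 2: (8,0.5)→(15,4)  cross = 8·4 − 15·0.5 = 24.5000; (r_i+r_j)·cross = 23·24.5000 = 563.5000
edge 3: (15,4)→(17,12)  cross = 15·12 − 17·4 = 112.0000; (r_i+r_j)·cross = 32·112.0000 = 3584.0000
edge 4: (17,12)→(17.5,37)  cross = 17·37 − 17.5·12 = 419.0000; (r_i+r_j)·cross = 34.5·419.0000 = 14455.5000
edge 5: (17.5,37)→(13,40)  cross = 17.5·40 − 13·37 = 219.0000; (r_i+r_j)·cross = 30.5·219.0000 = 6679.5000
edge 6: (13,40)→(6,38.5)  cross = 13·38.5 − 6·40 = 260.5000; (r_i+r_j)·cross = 19·260.5000 = 4949.5000
edge 7: (6,38.5)→(1.5,10)  cross = 6·10 − 1.5·38.5 = 2.2500; (r_i+r_j)·cross = 7.5·2.2500 = 16.8750
Σcross = 986.0000 → A = |Σcross|/2 = 493.0000 mm²
Σ(r_i+r_j)·cross = 29846.0000 → first moment M = |Σ|/6 = 4974.3333
R_c = M/A = 4974.3333/493.0000 = 10.0899 mm
θ = 211° = 3.682645 rad
V = θ·R_c·A = 3.682645·10.0899·493.0000 = 18318.702 mm³

Volume = 18318.702 mm³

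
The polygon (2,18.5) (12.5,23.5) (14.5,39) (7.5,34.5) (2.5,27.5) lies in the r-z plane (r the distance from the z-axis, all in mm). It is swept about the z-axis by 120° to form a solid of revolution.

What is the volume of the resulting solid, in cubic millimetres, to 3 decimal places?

Profile (r,z), 5 vertices: (2,18.5) (12.5,23.5) (14.5,39) (7.5,34.5) (2.5,27.5)
edge 0: (2,18.5)→(12.5,23.5)  cross = 2·23.5 − 12.5·18.5 = -184.2500; (r_i+r_j)·cross = 14.5·-184.2500 = -2671.6250
edge 1: (12.5,23.5)→(14.5,39)  cross = 12.5·39 − 14.5·23.5 = 146.7500; (r_i+r_j)·cross = 27·146.7500 = 3962.2500
edge 2: (14.5,39)→(7.5,34.5)  cross = 14.5·34.5 − 7.5·39 = 207.7500; (r_i+r_j)·cross = 22·207.7500 = 4570.5000
edge 3: (7.5,34.5)→(2.5,27.5)  cross = 7.5·27.5 − 2.5·34.5 = 120.0000; (r_i+r_j)·cross = 10·120.0000 = 1200.0000
edge 4: (2.5,27.5)→(2,18.5)  cross = 2.5·18.5 − 2·27.5 = -8.7500; (r_i+r_j)·cross = 4.5·-8.7500 = -39.3750
Σcross = 281.5000 → A = |Σcross|/2 = 140.7500 mm²
Σ(r_i+r_j)·cross = 7021.7500 → first moment M = |Σ|/6 = 1170.2917
R_c = M/A = 1170.2917/140.7500 = 8.3147 mm
θ = 120° = 2.094395 rad
V = θ·R_c·A = 2.094395·8.3147·140.7500 = 2451.053 mm³

Volume = 2451.053 mm³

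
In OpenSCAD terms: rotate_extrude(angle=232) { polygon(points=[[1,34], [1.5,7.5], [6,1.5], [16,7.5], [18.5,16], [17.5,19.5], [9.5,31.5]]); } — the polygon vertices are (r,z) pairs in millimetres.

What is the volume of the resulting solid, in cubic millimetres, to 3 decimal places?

Volume = 13448.285 mm³

Profile (r,z), 7 vertices: (1,34) (1.5,7.5) (6,1.5) (16,7.5) (18.5,16) (17.5,19.5) (9.5,31.5)
edge 0: (1,34)→(1.5,7.5)  cross = 1·7.5 − 1.5·34 = -43.5000; (r_i+r_j)·cross = 2.5·-43.5000 = -108.7500
edge 1: (1.5,7.5)→(6,1.5)  cross = 1.5·1.5 − 6·7.5 = -42.7500; (r_i+r_j)·cross = 7.5·-42.7500 = -320.6250
edge 2: (6,1.5)→(16,7.5)  cross = 6·7.5 − 16·1.5 = 21.0000; (r_i+r_j)·cross = 22·21.0000 = 462.0000
edge 3: (16,7.5)→(18.5,16)  cross = 16·16 − 18.5·7.5 = 117.2500; (r_i+r_j)·cross = 34.5·117.2500 = 4045.1250
edge 4: (18.5,16)→(17.5,19.5)  cross = 18.5·19.5 − 17.5·16 = 80.7500; (r_i+r_j)·cross = 36·80.7500 = 2907.0000
edge 5: (17.5,19.5)→(9.5,31.5)  cross = 17.5·31.5 − 9.5·19.5 = 366.0000; (r_i+r_j)·cross = 27·366.0000 = 9882.0000
edge 6: (9.5,31.5)→(1,34)  cross = 9.5·34 − 1·31.5 = 291.5000; (r_i+r_j)·cross = 10.5·291.5000 = 3060.7500
Σcross = 790.2500 → A = |Σcross|/2 = 395.1250 mm²
Σ(r_i+r_j)·cross = 19927.5000 → first moment M = |Σ|/6 = 3321.2500
R_c = M/A = 3321.2500/395.1250 = 8.4056 mm
θ = 232° = 4.049164 rad
V = θ·R_c·A = 4.049164·8.4056·395.1250 = 13448.285 mm³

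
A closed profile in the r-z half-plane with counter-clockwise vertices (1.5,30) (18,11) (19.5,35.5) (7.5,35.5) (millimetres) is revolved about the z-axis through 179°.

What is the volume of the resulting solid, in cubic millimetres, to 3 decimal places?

Profile (r,z), 4 vertices: (1.5,30) (18,11) (19.5,35.5) (7.5,35.5)
edge 0: (1.5,30)→(18,11)  cross = 1.5·11 − 18·30 = -523.5000; (r_i+r_j)·cross = 19.5·-523.5000 = -10208.2500
edge 1: (18,11)→(19.5,35.5)  cross = 18·35.5 − 19.5·11 = 424.5000; (r_i+r_j)·cross = 37.5·424.5000 = 15918.7500
edge 2: (19.5,35.5)→(7.5,35.5)  cross = 19.5·35.5 − 7.5·35.5 = 426.0000; (r_i+r_j)·cross = 27·426.0000 = 11502.0000
edge 3: (7.5,35.5)→(1.5,30)  cross = 7.5·30 − 1.5·35.5 = 171.7500; (r_i+r_j)·cross = 9·171.7500 = 1545.7500
Σcross = 498.7500 → A = |Σcross|/2 = 249.3750 mm²
Σ(r_i+r_j)·cross = 18758.2500 → first moment M = |Σ|/6 = 3126.3750
R_c = M/A = 3126.3750/249.3750 = 12.5368 mm
θ = 179° = 3.124139 rad
V = θ·R_c·A = 3.124139·12.5368·249.3750 = 9767.231 mm³

Volume = 9767.231 mm³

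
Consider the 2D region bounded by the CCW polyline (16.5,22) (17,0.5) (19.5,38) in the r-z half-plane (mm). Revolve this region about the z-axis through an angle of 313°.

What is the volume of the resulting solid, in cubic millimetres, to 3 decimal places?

Profile (r,z), 3 vertices: (16.5,22) (17,0.5) (19.5,38)
edge 0: (16.5,22)→(17,0.5)  cross = 16.5·0.5 − 17·22 = -365.7500; (r_i+r_j)·cross = 33.5·-365.7500 = -12252.6250
edge 1: (17,0.5)→(19.5,38)  cross = 17·38 − 19.5·0.5 = 636.2500; (r_i+r_j)·cross = 36.5·636.2500 = 23223.1250
edge 2: (19.5,38)→(16.5,22)  cross = 19.5·22 − 16.5·38 = -198.0000; (r_i+r_j)·cross = 36·-198.0000 = -7128.0000
Σcross = 72.5000 → A = |Σcross|/2 = 36.2500 mm²
Σ(r_i+r_j)·cross = 3842.5000 → first moment M = |Σ|/6 = 640.4167
R_c = M/A = 640.4167/36.2500 = 17.6667 mm
θ = 313° = 5.462881 rad
V = θ·R_c·A = 5.462881·17.6667·36.2500 = 3498.520 mm³

Volume = 3498.520 mm³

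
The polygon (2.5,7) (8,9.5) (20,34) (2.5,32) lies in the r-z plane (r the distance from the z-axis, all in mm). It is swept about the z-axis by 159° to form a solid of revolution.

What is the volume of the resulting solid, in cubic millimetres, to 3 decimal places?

Profile (r,z), 4 vertices: (2.5,7) (8,9.5) (20,34) (2.5,32)
edge 0: (2.5,7)→(8,9.5)  cross = 2.5·9.5 − 8·7 = -32.2500; (r_i+r_j)·cross = 10.5·-32.2500 = -338.6250
edge 1: (8,9.5)→(20,34)  cross = 8·34 − 20·9.5 = 82.0000; (r_i+r_j)·cross = 28·82.0000 = 2296.0000
edge 2: (20,34)→(2.5,32)  cross = 20·32 − 2.5·34 = 555.0000; (r_i+r_j)·cross = 22.5·555.0000 = 12487.5000
edge 3: (2.5,32)→(2.5,7)  cross = 2.5·7 − 2.5·32 = -62.5000; (r_i+r_j)·cross = 5·-62.5000 = -312.5000
Σcross = 542.2500 → A = |Σcross|/2 = 271.1250 mm²
Σ(r_i+r_j)·cross = 14132.3750 → first moment M = |Σ|/6 = 2355.3958
R_c = M/A = 2355.3958/271.1250 = 8.6875 mm
θ = 159° = 2.775074 rad
V = θ·R_c·A = 2.775074·8.6875·271.1250 = 6536.397 mm³

Volume = 6536.397 mm³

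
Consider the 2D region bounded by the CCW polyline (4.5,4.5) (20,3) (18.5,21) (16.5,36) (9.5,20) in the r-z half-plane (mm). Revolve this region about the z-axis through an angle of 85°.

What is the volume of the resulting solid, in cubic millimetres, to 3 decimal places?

Profile (r,z), 5 vertices: (4.5,4.5) (20,3) (18.5,21) (16.5,36) (9.5,20)
edge 0: (4.5,4.5)→(20,3)  cross = 4.5·3 − 20·4.5 = -76.5000; (r_i+r_j)·cross = 24.5·-76.5000 = -1874.2500
edge 1: (20,3)→(18.5,21)  cross = 20·21 − 18.5·3 = 364.5000; (r_i+r_j)·cross = 38.5·364.5000 = 14033.2500
edge 2: (18.5,21)→(16.5,36)  cross = 18.5·36 − 16.5·21 = 319.5000; (r_i+r_j)·cross = 35·319.5000 = 11182.5000
edge 3: (16.5,36)→(9.5,20)  cross = 16.5·20 − 9.5·36 = -12.0000; (r_i+r_j)·cross = 26·-12.0000 = -312.0000
edge 4: (9.5,20)→(4.5,4.5)  cross = 9.5·4.5 − 4.5·20 = -47.2500; (r_i+r_j)·cross = 14·-47.2500 = -661.5000
Σcross = 548.2500 → A = |Σcross|/2 = 274.1250 mm²
Σ(r_i+r_j)·cross = 22368.0000 → first moment M = |Σ|/6 = 3728.0000
R_c = M/A = 3728.0000/274.1250 = 13.5996 mm
θ = 85° = 1.483530 rad
V = θ·R_c·A = 1.483530·13.5996·274.1250 = 5530.599 mm³

Volume = 5530.599 mm³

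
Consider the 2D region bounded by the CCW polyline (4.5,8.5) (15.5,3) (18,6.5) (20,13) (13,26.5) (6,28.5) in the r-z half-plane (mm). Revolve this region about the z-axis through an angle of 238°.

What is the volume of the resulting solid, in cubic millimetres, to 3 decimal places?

Profile (r,z), 6 vertices: (4.5,8.5) (15.5,3) (18,6.5) (20,13) (13,26.5) (6,28.5)
edge 0: (4.5,8.5)→(15.5,3)  cross = 4.5·3 − 15.5·8.5 = -118.2500; (r_i+r_j)·cross = 20·-118.2500 = -2365.0000
edge 1: (15.5,3)→(18,6.5)  cross = 15.5·6.5 − 18·3 = 46.7500; (r_i+r_j)·cross = 33.5·46.7500 = 1566.1250
edge 2: (18,6.5)→(20,13)  cross = 18·13 − 20·6.5 = 104.0000; (r_i+r_j)·cross = 38·104.0000 = 3952.0000
edge 3: (20,13)→(13,26.5)  cross = 20·26.5 − 13·13 = 361.0000; (r_i+r_j)·cross = 33·361.0000 = 11913.0000
edge 4: (13,26.5)→(6,28.5)  cross = 13·28.5 − 6·26.5 = 211.5000; (r_i+r_j)·cross = 19·211.5000 = 4018.5000
edge 5: (6,28.5)→(4.5,8.5)  cross = 6·8.5 − 4.5·28.5 = -77.2500; (r_i+r_j)·cross = 10.5·-77.2500 = -811.1250
Σcross = 527.7500 → A = |Σcross|/2 = 263.8750 mm²
Σ(r_i+r_j)·cross = 18273.5000 → first moment M = |Σ|/6 = 3045.5833
R_c = M/A = 3045.5833/263.8750 = 11.5418 mm
θ = 238° = 4.153884 rad
V = θ·R_c·A = 4.153884·11.5418·263.8750 = 12650.999 mm³

Volume = 12650.999 mm³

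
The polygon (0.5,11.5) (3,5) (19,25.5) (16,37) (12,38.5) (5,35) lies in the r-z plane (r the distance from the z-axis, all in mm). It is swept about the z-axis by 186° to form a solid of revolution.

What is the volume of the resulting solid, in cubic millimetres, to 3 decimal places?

Volume = 10122.814 mm³

Profile (r,z), 6 vertices: (0.5,11.5) (3,5) (19,25.5) (16,37) (12,38.5) (5,35)
edge 0: (0.5,11.5)→(3,5)  cross = 0.5·5 − 3·11.5 = -32.0000; (r_i+r_j)·cross = 3.5·-32.0000 = -112.0000
edge 1: (3,5)→(19,25.5)  cross = 3·25.5 − 19·5 = -18.5000; (r_i+r_j)·cross = 22·-18.5000 = -407.0000
edge 2: (19,25.5)→(16,37)  cross = 19·37 − 16·25.5 = 295.0000; (r_i+r_j)·cross = 35·295.0000 = 10325.0000
edge 3: (16,37)→(12,38.5)  cross = 16·38.5 − 12·37 = 172.0000; (r_i+r_j)·cross = 28·172.0000 = 4816.0000
edge 4: (12,38.5)→(5,35)  cross = 12·35 − 5·38.5 = 227.5000; (r_i+r_j)·cross = 17·227.5000 = 3867.5000
edge 5: (5,35)→(0.5,11.5)  cross = 5·11.5 − 0.5·35 = 40.0000; (r_i+r_j)·cross = 5.5·40.0000 = 220.0000
Σcross = 684.0000 → A = |Σcross|/2 = 342.0000 mm²
Σ(r_i+r_j)·cross = 18709.5000 → first moment M = |Σ|/6 = 3118.2500
R_c = M/A = 3118.2500/342.0000 = 9.1177 mm
θ = 186° = 3.246312 rad
V = θ·R_c·A = 3.246312·9.1177·342.0000 = 10122.814 mm³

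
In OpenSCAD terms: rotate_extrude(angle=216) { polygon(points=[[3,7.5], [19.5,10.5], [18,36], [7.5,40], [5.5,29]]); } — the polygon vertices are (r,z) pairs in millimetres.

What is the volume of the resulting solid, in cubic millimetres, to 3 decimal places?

Profile (r,z), 5 vertices: (3,7.5) (19.5,10.5) (18,36) (7.5,40) (5.5,29)
edge 0: (3,7.5)→(19.5,10.5)  cross = 3·10.5 − 19.5·7.5 = -114.7500; (r_i+r_j)·cross = 22.5·-114.7500 = -2581.8750
edge 1: (19.5,10.5)→(18,36)  cross = 19.5·36 − 18·10.5 = 513.0000; (r_i+r_j)·cross = 37.5·513.0000 = 19237.5000
edge 2: (18,36)→(7.5,40)  cross = 18·40 − 7.5·36 = 450.0000; (r_i+r_j)·cross = 25.5·450.0000 = 11475.0000
edge 3: (7.5,40)→(5.5,29)  cross = 7.5·29 − 5.5·40 = -2.5000; (r_i+r_j)·cross = 13·-2.5000 = -32.5000
edge 4: (5.5,29)→(3,7.5)  cross = 5.5·7.5 − 3·29 = -45.7500; (r_i+r_j)·cross = 8.5·-45.7500 = -388.8750
Σcross = 800.0000 → A = |Σcross|/2 = 400.0000 mm²
Σ(r_i+r_j)·cross = 27709.2500 → first moment M = |Σ|/6 = 4618.2083
R_c = M/A = 4618.2083/400.0000 = 11.5455 mm
θ = 216° = 3.769911 rad
V = θ·R_c·A = 3.769911·11.5455·400.0000 = 17410.235 mm³

Volume = 17410.235 mm³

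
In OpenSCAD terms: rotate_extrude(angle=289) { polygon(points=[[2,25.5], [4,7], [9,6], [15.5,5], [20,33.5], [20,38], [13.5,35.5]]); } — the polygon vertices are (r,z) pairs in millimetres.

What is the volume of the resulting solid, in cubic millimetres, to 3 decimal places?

Volume = 22788.168 mm³

Profile (r,z), 7 vertices: (2,25.5) (4,7) (9,6) (15.5,5) (20,33.5) (20,38) (13.5,35.5)
edge 0: (2,25.5)→(4,7)  cross = 2·7 − 4·25.5 = -88.0000; (r_i+r_j)·cross = 6·-88.0000 = -528.0000
edge 1: (4,7)→(9,6)  cross = 4·6 − 9·7 = -39.0000; (r_i+r_j)·cross = 13·-39.0000 = -507.0000
edge 2: (9,6)→(15.5,5)  cross = 9·5 − 15.5·6 = -48.0000; (r_i+r_j)·cross = 24.5·-48.0000 = -1176.0000
edge 3: (15.5,5)→(20,33.5)  cross = 15.5·33.5 − 20·5 = 419.2500; (r_i+r_j)·cross = 35.5·419.2500 = 14883.3750
edge 4: (20,33.5)→(20,38)  cross = 20·38 − 20·33.5 = 90.0000; (r_i+r_j)·cross = 40·90.0000 = 3600.0000
edge 5: (20,38)→(13.5,35.5)  cross = 20·35.5 − 13.5·38 = 197.0000; (r_i+r_j)·cross = 33.5·197.0000 = 6599.5000
edge 6: (13.5,35.5)→(2,25.5)  cross = 13.5·25.5 − 2·35.5 = 273.2500; (r_i+r_j)·cross = 15.5·273.2500 = 4235.3750
Σcross = 804.5000 → A = |Σcross|/2 = 402.2500 mm²
Σ(r_i+r_j)·cross = 27107.2500 → first moment M = |Σ|/6 = 4517.8750
R_c = M/A = 4517.8750/402.2500 = 11.2315 mm
θ = 289° = 5.044002 rad
V = θ·R_c·A = 5.044002·11.2315·402.2500 = 22788.168 mm³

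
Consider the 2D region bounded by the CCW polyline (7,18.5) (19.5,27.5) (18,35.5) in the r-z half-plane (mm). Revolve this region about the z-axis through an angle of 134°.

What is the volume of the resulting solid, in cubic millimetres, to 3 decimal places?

Profile (r,z), 3 vertices: (7,18.5) (19.5,27.5) (18,35.5)
edge 0: (7,18.5)→(19.5,27.5)  cross = 7·27.5 − 19.5·18.5 = -168.2500; (r_i+r_j)·cross = 26.5·-168.2500 = -4458.6250
edge 1: (19.5,27.5)→(18,35.5)  cross = 19.5·35.5 − 18·27.5 = 197.2500; (r_i+r_j)·cross = 37.5·197.2500 = 7396.8750
edge 2: (18,35.5)→(7,18.5)  cross = 18·18.5 − 7·35.5 = 84.5000; (r_i+r_j)·cross = 25·84.5000 = 2112.5000
Σcross = 113.5000 → A = |Σcross|/2 = 56.7500 mm²
Σ(r_i+r_j)·cross = 5050.7500 → first moment M = |Σ|/6 = 841.7917
R_c = M/A = 841.7917/56.7500 = 14.8333 mm
θ = 134° = 2.338741 rad
V = θ·R_c·A = 2.338741·14.8333·56.7500 = 1968.733 mm³

Volume = 1968.733 mm³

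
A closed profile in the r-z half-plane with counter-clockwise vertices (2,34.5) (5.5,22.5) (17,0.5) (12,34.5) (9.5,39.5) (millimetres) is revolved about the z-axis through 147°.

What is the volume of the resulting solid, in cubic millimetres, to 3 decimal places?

Profile (r,z), 5 vertices: (2,34.5) (5.5,22.5) (17,0.5) (12,34.5) (9.5,39.5)
edge 0: (2,34.5)→(5.5,22.5)  cross = 2·22.5 − 5.5·34.5 = -144.7500; (r_i+r_j)·cross = 7.5·-144.7500 = -1085.6250
edge 1: (5.5,22.5)→(17,0.5)  cross = 5.5·0.5 − 17·22.5 = -379.7500; (r_i+r_j)·cross = 22.5·-379.7500 = -8544.3750
edge 2: (17,0.5)→(12,34.5)  cross = 17·34.5 − 12·0.5 = 580.5000; (r_i+r_j)·cross = 29·580.5000 = 16834.5000
edge 3: (12,34.5)→(9.5,39.5)  cross = 12·39.5 − 9.5·34.5 = 146.2500; (r_i+r_j)·cross = 21.5·146.2500 = 3144.3750
edge 4: (9.5,39.5)→(2,34.5)  cross = 9.5·34.5 − 2·39.5 = 248.7500; (r_i+r_j)·cross = 11.5·248.7500 = 2860.6250
Σcross = 451.0000 → A = |Σcross|/2 = 225.5000 mm²
Σ(r_i+r_j)·cross = 13209.5000 → first moment M = |Σ|/6 = 2201.5833
R_c = M/A = 2201.5833/225.5000 = 9.7631 mm
θ = 147° = 2.565634 rad
V = θ·R_c·A = 2.565634·9.7631·225.5000 = 5648.457 mm³

Volume = 5648.457 mm³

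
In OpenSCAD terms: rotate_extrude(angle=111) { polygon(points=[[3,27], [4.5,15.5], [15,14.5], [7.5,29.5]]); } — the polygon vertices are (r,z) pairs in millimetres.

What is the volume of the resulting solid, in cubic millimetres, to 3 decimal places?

Profile (r,z), 4 vertices: (3,27) (4.5,15.5) (15,14.5) (7.5,29.5)
edge 0: (3,27)→(4.5,15.5)  cross = 3·15.5 − 4.5·27 = -75.0000; (r_i+r_j)·cross = 7.5·-75.0000 = -562.5000
edge 1: (4.5,15.5)→(15,14.5)  cross = 4.5·14.5 − 15·15.5 = -167.2500; (r_i+r_j)·cross = 19.5·-167.2500 = -3261.3750
edge 2: (15,14.5)→(7.5,29.5)  cross = 15·29.5 − 7.5·14.5 = 333.7500; (r_i+r_j)·cross = 22.5·333.7500 = 7509.3750
edge 3: (7.5,29.5)→(3,27)  cross = 7.5·27 − 3·29.5 = 114.0000; (r_i+r_j)·cross = 10.5·114.0000 = 1197.0000
Σcross = 205.5000 → A = |Σcross|/2 = 102.7500 mm²
Σ(r_i+r_j)·cross = 4882.5000 → first moment M = |Σ|/6 = 813.7500
R_c = M/A = 813.7500/102.7500 = 7.9197 mm
θ = 111° = 1.937315 rad
V = θ·R_c·A = 1.937315·7.9197·102.7500 = 1576.490 mm³

Volume = 1576.490 mm³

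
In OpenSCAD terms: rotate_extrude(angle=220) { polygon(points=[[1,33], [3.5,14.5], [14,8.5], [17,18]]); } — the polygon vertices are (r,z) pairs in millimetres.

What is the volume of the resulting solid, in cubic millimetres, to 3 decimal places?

Profile (r,z), 4 vertices: (1,33) (3.5,14.5) (14,8.5) (17,18)
edge 0: (1,33)→(3.5,14.5)  cross = 1·14.5 − 3.5·33 = -101.0000; (r_i+r_j)·cross = 4.5·-101.0000 = -454.5000
edge 1: (3.5,14.5)→(14,8.5)  cross = 3.5·8.5 − 14·14.5 = -173.2500; (r_i+r_j)·cross = 17.5·-173.2500 = -3031.8750
edge 2: (14,8.5)→(17,18)  cross = 14·18 − 17·8.5 = 107.5000; (r_i+r_j)·cross = 31·107.5000 = 3332.5000
edge 3: (17,18)→(1,33)  cross = 17·33 − 1·18 = 543.0000; (r_i+r_j)·cross = 18·543.0000 = 9774.0000
Σcross = 376.2500 → A = |Σcross|/2 = 188.1250 mm²
Σ(r_i+r_j)·cross = 9620.1250 → first moment M = |Σ|/6 = 1603.3542
R_c = M/A = 1603.3542/188.1250 = 8.5228 mm
θ = 220° = 3.839724 rad
V = θ·R_c·A = 3.839724·8.5228·188.1250 = 6156.438 mm³

Volume = 6156.438 mm³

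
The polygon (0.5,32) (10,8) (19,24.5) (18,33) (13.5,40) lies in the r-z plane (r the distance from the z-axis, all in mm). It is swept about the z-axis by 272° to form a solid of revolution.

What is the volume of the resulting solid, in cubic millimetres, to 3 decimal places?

Profile (r,z), 5 vertices: (0.5,32) (10,8) (19,24.5) (18,33) (13.5,40)
edge 0: (0.5,32)→(10,8)  cross = 0.5·8 − 10·32 = -316.0000; (r_i+r_j)·cross = 10.5·-316.0000 = -3318.0000
edge 1: (10,8)→(19,24.5)  cross = 10·24.5 − 19·8 = 93.0000; (r_i+r_j)·cross = 29·93.0000 = 2697.0000
edge 2: (19,24.5)→(18,33)  cross = 19·33 − 18·24.5 = 186.0000; (r_i+r_j)·cross = 37·186.0000 = 6882.0000
edge 3: (18,33)→(13.5,40)  cross = 18·40 − 13.5·33 = 274.5000; (r_i+r_j)·cross = 31.5·274.5000 = 8646.7500
edge 4: (13.5,40)→(0.5,32)  cross = 13.5·32 − 0.5·40 = 412.0000; (r_i+r_j)·cross = 14·412.0000 = 5768.0000
Σcross = 649.5000 → A = |Σcross|/2 = 324.7500 mm²
Σ(r_i+r_j)·cross = 20675.7500 → first moment M = |Σ|/6 = 3445.9583
R_c = M/A = 3445.9583/324.7500 = 10.6111 mm
θ = 272° = 4.747296 rad
V = θ·R_c·A = 4.747296·10.6111·324.7500 = 16358.983 mm³

Volume = 16358.983 mm³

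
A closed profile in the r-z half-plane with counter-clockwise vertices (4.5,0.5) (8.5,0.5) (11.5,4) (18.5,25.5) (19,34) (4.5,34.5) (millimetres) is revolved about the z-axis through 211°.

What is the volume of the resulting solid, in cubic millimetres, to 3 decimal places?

Profile (r,z), 6 vertices: (4.5,0.5) (8.5,0.5) (11.5,4) (18.5,25.5) (19,34) (4.5,34.5)
edge 0: (4.5,0.5)→(8.5,0.5)  cross = 4.5·0.5 − 8.5·0.5 = -2.0000; (r_i+r_j)·cross = 13·-2.0000 = -26.0000
edge 1: (8.5,0.5)→(11.5,4)  cross = 8.5·4 − 11.5·0.5 = 28.2500; (r_i+r_j)·cross = 20·28.2500 = 565.0000
edge 2: (11.5,4)→(18.5,25.5)  cross = 11.5·25.5 − 18.5·4 = 219.2500; (r_i+r_j)·cross = 30·219.2500 = 6577.5000
edge 3: (18.5,25.5)→(19,34)  cross = 18.5·34 − 19·25.5 = 144.5000; (r_i+r_j)·cross = 37.5·144.5000 = 5418.7500
edge 4: (19,34)→(4.5,34.5)  cross = 19·34.5 − 4.5·34 = 502.5000; (r_i+r_j)·cross = 23.5·502.5000 = 11808.7500
edge 5: (4.5,34.5)→(4.5,0.5)  cross = 4.5·0.5 − 4.5·34.5 = -153.0000; (r_i+r_j)·cross = 9·-153.0000 = -1377.0000
Σcross = 739.5000 → A = |Σcross|/2 = 369.7500 mm²
Σ(r_i+r_j)·cross = 22967.0000 → first moment M = |Σ|/6 = 3827.8333
R_c = M/A = 3827.8333/369.7500 = 10.3525 mm
θ = 211° = 3.682645 rad
V = θ·R_c·A = 3.682645·10.3525·369.7500 = 14096.550 mm³

Volume = 14096.550 mm³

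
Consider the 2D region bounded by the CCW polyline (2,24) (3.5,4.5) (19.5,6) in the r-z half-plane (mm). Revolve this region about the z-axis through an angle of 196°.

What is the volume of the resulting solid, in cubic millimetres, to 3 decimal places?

Volume = 4479.169 mm³

Profile (r,z), 3 vertices: (2,24) (3.5,4.5) (19.5,6)
edge 0: (2,24)→(3.5,4.5)  cross = 2·4.5 − 3.5·24 = -75.0000; (r_i+r_j)·cross = 5.5·-75.0000 = -412.5000
edge 1: (3.5,4.5)→(19.5,6)  cross = 3.5·6 − 19.5·4.5 = -66.7500; (r_i+r_j)·cross = 23·-66.7500 = -1535.2500
edge 2: (19.5,6)→(2,24)  cross = 19.5·24 − 2·6 = 456.0000; (r_i+r_j)·cross = 21.5·456.0000 = 9804.0000
Σcross = 314.2500 → A = |Σcross|/2 = 157.1250 mm²
Σ(r_i+r_j)·cross = 7856.2500 → first moment M = |Σ|/6 = 1309.3750
R_c = M/A = 1309.3750/157.1250 = 8.3333 mm
θ = 196° = 3.420845 rad
V = θ·R_c·A = 3.420845·8.3333·157.1250 = 4479.169 mm³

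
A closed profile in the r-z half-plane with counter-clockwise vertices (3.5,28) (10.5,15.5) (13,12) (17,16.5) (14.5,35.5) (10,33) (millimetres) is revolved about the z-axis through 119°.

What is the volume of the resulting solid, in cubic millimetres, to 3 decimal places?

Volume = 4120.869 mm³

Profile (r,z), 6 vertices: (3.5,28) (10.5,15.5) (13,12) (17,16.5) (14.5,35.5) (10,33)
edge 0: (3.5,28)→(10.5,15.5)  cross = 3.5·15.5 − 10.5·28 = -239.7500; (r_i+r_j)·cross = 14·-239.7500 = -3356.5000
edge 1: (10.5,15.5)→(13,12)  cross = 10.5·12 − 13·15.5 = -75.5000; (r_i+r_j)·cross = 23.5·-75.5000 = -1774.2500
edge 2: (13,12)→(17,16.5)  cross = 13·16.5 − 17·12 = 10.5000; (r_i+r_j)·cross = 30·10.5000 = 315.0000
edge 3: (17,16.5)→(14.5,35.5)  cross = 17·35.5 − 14.5·16.5 = 364.2500; (r_i+r_j)·cross = 31.5·364.2500 = 11473.8750
edge 4: (14.5,35.5)→(10,33)  cross = 14.5·33 − 10·35.5 = 123.5000; (r_i+r_j)·cross = 24.5·123.5000 = 3025.7500
edge 5: (10,33)→(3.5,28)  cross = 10·28 − 3.5·33 = 164.5000; (r_i+r_j)·cross = 13.5·164.5000 = 2220.7500
Σcross = 347.5000 → A = |Σcross|/2 = 173.7500 mm²
Σ(r_i+r_j)·cross = 11904.6250 → first moment M = |Σ|/6 = 1984.1042
R_c = M/A = 1984.1042/173.7500 = 11.4193 mm
θ = 119° = 2.076942 rad
V = θ·R_c·A = 2.076942·11.4193·173.7500 = 4120.869 mm³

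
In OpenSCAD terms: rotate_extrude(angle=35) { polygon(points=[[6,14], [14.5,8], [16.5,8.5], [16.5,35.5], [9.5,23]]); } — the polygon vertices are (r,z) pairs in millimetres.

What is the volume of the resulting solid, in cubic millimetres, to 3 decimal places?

Volume = 1249.601 mm³

Profile (r,z), 5 vertices: (6,14) (14.5,8) (16.5,8.5) (16.5,35.5) (9.5,23)
edge 0: (6,14)→(14.5,8)  cross = 6·8 − 14.5·14 = -155.0000; (r_i+r_j)·cross = 20.5·-155.0000 = -3177.5000
edge 1: (14.5,8)→(16.5,8.5)  cross = 14.5·8.5 − 16.5·8 = -8.7500; (r_i+r_j)·cross = 31·-8.7500 = -271.2500
edge 2: (16.5,8.5)→(16.5,35.5)  cross = 16.5·35.5 − 16.5·8.5 = 445.5000; (r_i+r_j)·cross = 33·445.5000 = 14701.5000
edge 3: (16.5,35.5)→(9.5,23)  cross = 16.5·23 − 9.5·35.5 = 42.2500; (r_i+r_j)·cross = 26·42.2500 = 1098.5000
edge 4: (9.5,23)→(6,14)  cross = 9.5·14 − 6·23 = -5.0000; (r_i+r_j)·cross = 15.5·-5.0000 = -77.5000
Σcross = 319.0000 → A = |Σcross|/2 = 159.5000 mm²
Σ(r_i+r_j)·cross = 12273.7500 → first moment M = |Σ|/6 = 2045.6250
R_c = M/A = 2045.6250/159.5000 = 12.8252 mm
θ = 35° = 0.610865 rad
V = θ·R_c·A = 0.610865·12.8252·159.5000 = 1249.601 mm³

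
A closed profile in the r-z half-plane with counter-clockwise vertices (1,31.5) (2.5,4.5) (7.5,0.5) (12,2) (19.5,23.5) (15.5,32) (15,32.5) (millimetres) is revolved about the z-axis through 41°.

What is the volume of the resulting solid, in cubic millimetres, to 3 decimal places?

Volume = 2874.356 mm³

Profile (r,z), 7 vertices: (1,31.5) (2.5,4.5) (7.5,0.5) (12,2) (19.5,23.5) (15.5,32) (15,32.5)
edge 0: (1,31.5)→(2.5,4.5)  cross = 1·4.5 − 2.5·31.5 = -74.2500; (r_i+r_j)·cross = 3.5·-74.2500 = -259.8750
edge 1: (2.5,4.5)→(7.5,0.5)  cross = 2.5·0.5 − 7.5·4.5 = -32.5000; (r_i+r_j)·cross = 10·-32.5000 = -325.0000
edge 2: (7.5,0.5)→(12,2)  cross = 7.5·2 − 12·0.5 = 9.0000; (r_i+r_j)·cross = 19.5·9.0000 = 175.5000
edge 3: (12,2)→(19.5,23.5)  cross = 12·23.5 − 19.5·2 = 243.0000; (r_i+r_j)·cross = 31.5·243.0000 = 7654.5000
edge 4: (19.5,23.5)→(15.5,32)  cross = 19.5·32 − 15.5·23.5 = 259.7500; (r_i+r_j)·cross = 35·259.7500 = 9091.2500
edge 5: (15.5,32)→(15,32.5)  cross = 15.5·32.5 − 15·32 = 23.7500; (r_i+r_j)·cross = 30.5·23.7500 = 724.3750
edge 6: (15,32.5)→(1,31.5)  cross = 15·31.5 − 1·32.5 = 440.0000; (r_i+r_j)·cross = 16·440.0000 = 7040.0000
Σcross = 868.7500 → A = |Σcross|/2 = 434.3750 mm²
Σ(r_i+r_j)·cross = 24100.7500 → first moment M = |Σ|/6 = 4016.7917
R_c = M/A = 4016.7917/434.3750 = 9.2473 mm
θ = 41° = 0.715585 rad
V = θ·R_c·A = 0.715585·9.2473·434.3750 = 2874.356 mm³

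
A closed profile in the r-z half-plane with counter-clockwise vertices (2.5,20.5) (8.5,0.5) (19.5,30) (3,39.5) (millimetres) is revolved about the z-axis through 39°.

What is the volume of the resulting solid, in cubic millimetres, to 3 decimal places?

Volume = 2276.274 mm³

Profile (r,z), 4 vertices: (2.5,20.5) (8.5,0.5) (19.5,30) (3,39.5)
edge 0: (2.5,20.5)→(8.5,0.5)  cross = 2.5·0.5 − 8.5·20.5 = -173.0000; (r_i+r_j)·cross = 11·-173.0000 = -1903.0000
edge 1: (8.5,0.5)→(19.5,30)  cross = 8.5·30 − 19.5·0.5 = 245.2500; (r_i+r_j)·cross = 28·245.2500 = 6867.0000
edge 2: (19.5,30)→(3,39.5)  cross = 19.5·39.5 − 3·30 = 680.2500; (r_i+r_j)·cross = 22.5·680.2500 = 15305.6250
edge 3: (3,39.5)→(2.5,20.5)  cross = 3·20.5 − 2.5·39.5 = -37.2500; (r_i+r_j)·cross = 5.5·-37.2500 = -204.8750
Σcross = 715.2500 → A = |Σcross|/2 = 357.6250 mm²
Σ(r_i+r_j)·cross = 20064.7500 → first moment M = |Σ|/6 = 3344.1250
R_c = M/A = 3344.1250/357.6250 = 9.3509 mm
θ = 39° = 0.680678 rad
V = θ·R_c·A = 0.680678·9.3509·357.6250 = 2276.274 mm³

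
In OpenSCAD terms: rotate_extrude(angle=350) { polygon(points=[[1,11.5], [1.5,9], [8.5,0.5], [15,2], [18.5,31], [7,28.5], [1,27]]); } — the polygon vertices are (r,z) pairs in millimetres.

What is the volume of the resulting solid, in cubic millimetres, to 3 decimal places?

Volume = 23363.050 mm³

Profile (r,z), 7 vertices: (1,11.5) (1.5,9) (8.5,0.5) (15,2) (18.5,31) (7,28.5) (1,27)
edge 0: (1,11.5)→(1.5,9)  cross = 1·9 − 1.5·11.5 = -8.2500; (r_i+r_j)·cross = 2.5·-8.2500 = -20.6250
edge 1: (1.5,9)→(8.5,0.5)  cross = 1.5·0.5 − 8.5·9 = -75.7500; (r_i+r_j)·cross = 10·-75.7500 = -757.5000
edge 2: (8.5,0.5)→(15,2)  cross = 8.5·2 − 15·0.5 = 9.5000; (r_i+r_j)·cross = 23.5·9.5000 = 223.2500
edge 3: (15,2)→(18.5,31)  cross = 15·31 − 18.5·2 = 428.0000; (r_i+r_j)·cross = 33.5·428.0000 = 14338.0000
edge 4: (18.5,31)→(7,28.5)  cross = 18.5·28.5 − 7·31 = 310.2500; (r_i+r_j)·cross = 25.5·310.2500 = 7911.3750
edge 5: (7,28.5)→(1,27)  cross = 7·27 − 1·28.5 = 160.5000; (r_i+r_j)·cross = 8·160.5000 = 1284.0000
edge 6: (1,27)→(1,11.5)  cross = 1·11.5 − 1·27 = -15.5000; (r_i+r_j)·cross = 2·-15.5000 = -31.0000
Σcross = 808.7500 → A = |Σcross|/2 = 404.3750 mm²
Σ(r_i+r_j)·cross = 22947.5000 → first moment M = |Σ|/6 = 3824.5833
R_c = M/A = 3824.5833/404.3750 = 9.4580 mm
θ = 350° = 6.108652 rad
V = θ·R_c·A = 6.108652·9.4580·404.3750 = 23363.050 mm³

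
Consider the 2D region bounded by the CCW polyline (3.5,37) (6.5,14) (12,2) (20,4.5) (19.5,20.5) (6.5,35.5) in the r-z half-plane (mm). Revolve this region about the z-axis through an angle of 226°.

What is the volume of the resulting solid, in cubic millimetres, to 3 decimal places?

Profile (r,z), 6 vertices: (3.5,37) (6.5,14) (12,2) (20,4.5) (19.5,20.5) (6.5,35.5)
edge 0: (3.5,37)→(6.5,14)  cross = 3.5·14 − 6.5·37 = -191.5000; (r_i+r_j)·cross = 10·-191.5000 = -1915.0000
edge 1: (6.5,14)→(12,2)  cross = 6.5·2 − 12·14 = -155.0000; (r_i+r_j)·cross = 18.5·-155.0000 = -2867.5000
edge 2: (12,2)→(20,4.5)  cross = 12·4.5 − 20·2 = 14.0000; (r_i+r_j)·cross = 32·14.0000 = 448.0000
edge 3: (20,4.5)→(19.5,20.5)  cross = 20·20.5 − 19.5·4.5 = 322.2500; (r_i+r_j)·cross = 39.5·322.2500 = 12728.8750
edge 4: (19.5,20.5)→(6.5,35.5)  cross = 19.5·35.5 − 6.5·20.5 = 559.0000; (r_i+r_j)·cross = 26·559.0000 = 14534.0000
edge 5: (6.5,35.5)→(3.5,37)  cross = 6.5·37 − 3.5·35.5 = 116.2500; (r_i+r_j)·cross = 10·116.2500 = 1162.5000
Σcross = 665.0000 → A = |Σcross|/2 = 332.5000 mm²
Σ(r_i+r_j)·cross = 24090.8750 → first moment M = |Σ|/6 = 4015.1458
R_c = M/A = 4015.1458/332.5000 = 12.0756 mm
θ = 226° = 3.944444 rad
V = θ·R_c·A = 3.944444·12.0756·332.5000 = 15837.518 mm³

Volume = 15837.518 mm³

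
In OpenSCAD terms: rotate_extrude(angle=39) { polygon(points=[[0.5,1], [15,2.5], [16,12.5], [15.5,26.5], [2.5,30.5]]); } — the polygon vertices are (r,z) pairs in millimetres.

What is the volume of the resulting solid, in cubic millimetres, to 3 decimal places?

Volume = 2143.116 mm³

Profile (r,z), 5 vertices: (0.5,1) (15,2.5) (16,12.5) (15.5,26.5) (2.5,30.5)
edge 0: (0.5,1)→(15,2.5)  cross = 0.5·2.5 − 15·1 = -13.7500; (r_i+r_j)·cross = 15.5·-13.7500 = -213.1250
edge 1: (15,2.5)→(16,12.5)  cross = 15·12.5 − 16·2.5 = 147.5000; (r_i+r_j)·cross = 31·147.5000 = 4572.5000
edge 2: (16,12.5)→(15.5,26.5)  cross = 16·26.5 − 15.5·12.5 = 230.2500; (r_i+r_j)·cross = 31.5·230.2500 = 7252.8750
edge 3: (15.5,26.5)→(2.5,30.5)  cross = 15.5·30.5 − 2.5·26.5 = 406.5000; (r_i+r_j)·cross = 18·406.5000 = 7317.0000
edge 4: (2.5,30.5)→(0.5,1)  cross = 2.5·1 − 0.5·30.5 = -12.7500; (r_i+r_j)·cross = 3·-12.7500 = -38.2500
Σcross = 757.7500 → A = |Σcross|/2 = 378.8750 mm²
Σ(r_i+r_j)·cross = 18891.0000 → first moment M = |Σ|/6 = 3148.5000
R_c = M/A = 3148.5000/378.8750 = 8.3101 mm
θ = 39° = 0.680678 rad
V = θ·R_c·A = 0.680678·8.3101·378.8750 = 2143.116 mm³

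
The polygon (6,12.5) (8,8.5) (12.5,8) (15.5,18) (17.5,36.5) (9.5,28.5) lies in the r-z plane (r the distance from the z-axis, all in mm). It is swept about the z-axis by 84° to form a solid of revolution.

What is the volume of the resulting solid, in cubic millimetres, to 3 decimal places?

Volume = 3138.565 mm³

Profile (r,z), 6 vertices: (6,12.5) (8,8.5) (12.5,8) (15.5,18) (17.5,36.5) (9.5,28.5)
edge 0: (6,12.5)→(8,8.5)  cross = 6·8.5 − 8·12.5 = -49.0000; (r_i+r_j)·cross = 14·-49.0000 = -686.0000
edge 1: (8,8.5)→(12.5,8)  cross = 8·8 − 12.5·8.5 = -42.2500; (r_i+r_j)·cross = 20.5·-42.2500 = -866.1250
edge 2: (12.5,8)→(15.5,18)  cross = 12.5·18 − 15.5·8 = 101.0000; (r_i+r_j)·cross = 28·101.0000 = 2828.0000
edge 3: (15.5,18)→(17.5,36.5)  cross = 15.5·36.5 − 17.5·18 = 250.7500; (r_i+r_j)·cross = 33·250.7500 = 8274.7500
edge 4: (17.5,36.5)→(9.5,28.5)  cross = 17.5·28.5 − 9.5·36.5 = 152.0000; (r_i+r_j)·cross = 27·152.0000 = 4104.0000
edge 5: (9.5,28.5)→(6,12.5)  cross = 9.5·12.5 − 6·28.5 = -52.2500; (r_i+r_j)·cross = 15.5·-52.2500 = -809.8750
Σcross = 360.2500 → A = |Σcross|/2 = 180.1250 mm²
Σ(r_i+r_j)·cross = 12844.7500 → first moment M = |Σ|/6 = 2140.7917
R_c = M/A = 2140.7917/180.1250 = 11.8850 mm
θ = 84° = 1.466077 rad
V = θ·R_c·A = 1.466077·11.8850·180.1250 = 3138.565 mm³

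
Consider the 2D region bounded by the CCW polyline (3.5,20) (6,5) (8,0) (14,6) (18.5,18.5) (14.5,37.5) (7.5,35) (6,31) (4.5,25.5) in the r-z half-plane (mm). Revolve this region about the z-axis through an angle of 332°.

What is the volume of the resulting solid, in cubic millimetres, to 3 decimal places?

Profile (r,z), 9 vertices: (3.5,20) (6,5) (8,0) (14,6) (18.5,18.5) (14.5,37.5) (7.5,35) (6,31) (4.5,25.5)
edge 0: (3.5,20)→(6,5)  cross = 3.5·5 − 6·20 = -102.5000; (r_i+r_j)·cross = 9.5·-102.5000 = -973.7500
edge 1: (6,5)→(8,0)  cross = 6·0 − 8·5 = -40.0000; (r_i+r_j)·cross = 14·-40.0000 = -560.0000
edge 2: (8,0)→(14,6)  cross = 8·6 − 14·0 = 48.0000; (r_i+r_j)·cross = 22·48.0000 = 1056.0000
edge 3: (14,6)→(18.5,18.5)  cross = 14·18.5 − 18.5·6 = 148.0000; (r_i+r_j)·cross = 32.5·148.0000 = 4810.0000
edge 4: (18.5,18.5)→(14.5,37.5)  cross = 18.5·37.5 − 14.5·18.5 = 425.5000; (r_i+r_j)·cross = 33·425.5000 = 14041.5000
edge 5: (14.5,37.5)→(7.5,35)  cross = 14.5·35 − 7.5·37.5 = 226.2500; (r_i+r_j)·cross = 22·226.2500 = 4977.5000
edge 6: (7.5,35)→(6,31)  cross = 7.5·31 − 6·35 = 22.5000; (r_i+r_j)·cross = 13.5·22.5000 = 303.7500
edge 7: (6,31)→(4.5,25.5)  cross = 6·25.5 − 4.5·31 = 13.5000; (r_i+r_j)·cross = 10.5·13.5000 = 141.7500
edge 8: (4.5,25.5)→(3.5,20)  cross = 4.5·20 − 3.5·25.5 = 0.7500; (r_i+r_j)·cross = 8·0.7500 = 6.0000
Σcross = 742.0000 → A = |Σcross|/2 = 371.0000 mm²
Σ(r_i+r_j)·cross = 23802.7500 → first moment M = |Σ|/6 = 3967.1250
R_c = M/A = 3967.1250/371.0000 = 10.6931 mm
θ = 332° = 5.794493 rad
V = θ·R_c·A = 5.794493·10.6931·371.0000 = 22987.479 mm³

Volume = 22987.479 mm³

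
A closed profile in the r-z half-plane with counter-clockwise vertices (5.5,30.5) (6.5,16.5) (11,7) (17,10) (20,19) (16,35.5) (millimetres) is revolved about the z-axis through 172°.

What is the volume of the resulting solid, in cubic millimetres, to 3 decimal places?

Volume = 10776.621 mm³

Profile (r,z), 6 vertices: (5.5,30.5) (6.5,16.5) (11,7) (17,10) (20,19) (16,35.5)
edge 0: (5.5,30.5)→(6.5,16.5)  cross = 5.5·16.5 − 6.5·30.5 = -107.5000; (r_i+r_j)·cross = 12·-107.5000 = -1290.0000
edge 1: (6.5,16.5)→(11,7)  cross = 6.5·7 − 11·16.5 = -136.0000; (r_i+r_j)·cross = 17.5·-136.0000 = -2380.0000
edge 2: (11,7)→(17,10)  cross = 11·10 − 17·7 = -9.0000; (r_i+r_j)·cross = 28·-9.0000 = -252.0000
edge 3: (17,10)→(20,19)  cross = 17·19 − 20·10 = 123.0000; (r_i+r_j)·cross = 37·123.0000 = 4551.0000
edge 4: (20,19)→(16,35.5)  cross = 20·35.5 − 16·19 = 406.0000; (r_i+r_j)·cross = 36·406.0000 = 14616.0000
edge 5: (16,35.5)→(5.5,30.5)  cross = 16·30.5 − 5.5·35.5 = 292.7500; (r_i+r_j)·cross = 21.5·292.7500 = 6294.1250
Σcross = 569.2500 → A = |Σcross|/2 = 284.6250 mm²
Σ(r_i+r_j)·cross = 21539.1250 → first moment M = |Σ|/6 = 3589.8542
R_c = M/A = 3589.8542/284.6250 = 12.6126 mm
θ = 172° = 3.001966 rad
V = θ·R_c·A = 3.001966·12.6126·284.6250 = 10776.621 mm³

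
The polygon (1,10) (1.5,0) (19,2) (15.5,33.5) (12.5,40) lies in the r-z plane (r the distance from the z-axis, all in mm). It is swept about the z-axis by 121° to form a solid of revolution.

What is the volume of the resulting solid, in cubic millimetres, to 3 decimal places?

Profile (r,z), 5 vertices: (1,10) (1.5,0) (19,2) (15.5,33.5) (12.5,40)
edge 0: (1,10)→(1.5,0)  cross = 1·0 − 1.5·10 = -15.0000; (r_i+r_j)·cross = 2.5·-15.0000 = -37.5000
edge 1: (1.5,0)→(19,2)  cross = 1.5·2 − 19·0 = 3.0000; (r_i+r_j)·cross = 20.5·3.0000 = 61.5000
edge 2: (19,2)→(15.5,33.5)  cross = 19·33.5 − 15.5·2 = 605.5000; (r_i+r_j)·cross = 34.5·605.5000 = 20889.7500
edge 3: (15.5,33.5)→(12.5,40)  cross = 15.5·40 − 12.5·33.5 = 201.2500; (r_i+r_j)·cross = 28·201.2500 = 5635.0000
edge 4: (12.5,40)→(1,10)  cross = 12.5·10 − 1·40 = 85.0000; (r_i+r_j)·cross = 13.5·85.0000 = 1147.5000
Σcross = 879.7500 → A = |Σcross|/2 = 439.8750 mm²
Σ(r_i+r_j)·cross = 27696.2500 → first moment M = |Σ|/6 = 4616.0417
R_c = M/A = 4616.0417/439.8750 = 10.4940 mm
θ = 121° = 2.111848 rad
V = θ·R_c·A = 2.111848·10.4940·439.8750 = 9748.380 mm³

Volume = 9748.380 mm³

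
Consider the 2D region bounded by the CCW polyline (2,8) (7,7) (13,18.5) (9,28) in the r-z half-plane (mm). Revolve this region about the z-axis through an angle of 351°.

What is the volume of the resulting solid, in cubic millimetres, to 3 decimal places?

Profile (r,z), 4 vertices: (2,8) (7,7) (13,18.5) (9,28)
edge 0: (2,8)→(7,7)  cross = 2·7 − 7·8 = -42.0000; (r_i+r_j)·cross = 9·-42.0000 = -378.0000
edge 1: (7,7)→(13,18.5)  cross = 7·18.5 − 13·7 = 38.5000; (r_i+r_j)·cross = 20·38.5000 = 770.0000
edge 2: (13,18.5)→(9,28)  cross = 13·28 − 9·18.5 = 197.5000; (r_i+r_j)·cross = 22·197.5000 = 4345.0000
edge 3: (9,28)→(2,8)  cross = 9·8 − 2·28 = 16.0000; (r_i+r_j)·cross = 11·16.0000 = 176.0000
Σcross = 210.0000 → A = |Σcross|/2 = 105.0000 mm²
Σ(r_i+r_j)·cross = 4913.0000 → first moment M = |Σ|/6 = 818.8333
R_c = M/A = 818.8333/105.0000 = 7.7984 mm
θ = 351° = 6.126106 rad
V = θ·R_c·A = 6.126106·7.7984·105.0000 = 5016.260 mm³

Volume = 5016.260 mm³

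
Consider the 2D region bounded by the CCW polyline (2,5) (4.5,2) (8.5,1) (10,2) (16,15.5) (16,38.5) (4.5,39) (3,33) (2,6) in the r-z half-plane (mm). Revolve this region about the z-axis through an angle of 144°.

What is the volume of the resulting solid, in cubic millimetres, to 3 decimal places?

Profile (r,z), 9 vertices: (2,5) (4.5,2) (8.5,1) (10,2) (16,15.5) (16,38.5) (4.5,39) (3,33) (2,6)
edge 0: (2,5)→(4.5,2)  cross = 2·2 − 4.5·5 = -18.5000; (r_i+r_j)·cross = 6.5·-18.5000 = -120.2500
edge 1: (4.5,2)→(8.5,1)  cross = 4.5·1 − 8.5·2 = -12.5000; (r_i+r_j)·cross = 13·-12.5000 = -162.5000
edge 2: (8.5,1)→(10,2)  cross = 8.5·2 − 10·1 = 7.0000; (r_i+r_j)·cross = 18.5·7.0000 = 129.5000
edge 3: (10,2)→(16,15.5)  cross = 10·15.5 − 16·2 = 123.0000; (r_i+r_j)·cross = 26·123.0000 = 3198.0000
edge 4: (16,15.5)→(16,38.5)  cross = 16·38.5 − 16·15.5 = 368.0000; (r_i+r_j)·cross = 32·368.0000 = 11776.0000
edge 5: (16,38.5)→(4.5,39)  cross = 16·39 − 4.5·38.5 = 450.7500; (r_i+r_j)·cross = 20.5·450.7500 = 9240.3750
edge 6: (4.5,39)→(3,33)  cross = 4.5·33 − 3·39 = 31.5000; (r_i+r_j)·cross = 7.5·31.5000 = 236.2500
edge 7: (3,33)→(2,6)  cross = 3·6 − 2·33 = -48.0000; (r_i+r_j)·cross = 5·-48.0000 = -240.0000
edge 8: (2,6)→(2,5)  cross = 2·5 − 2·6 = -2.0000; (r_i+r_j)·cross = 4·-2.0000 = -8.0000
Σcross = 899.2500 → A = |Σcross|/2 = 449.6250 mm²
Σ(r_i+r_j)·cross = 24049.3750 → first moment M = |Σ|/6 = 4008.2292
R_c = M/A = 4008.2292/449.6250 = 8.9146 mm
θ = 144° = 2.513274 rad
V = θ·R_c·A = 2.513274·8.9146·449.6250 = 10073.779 mm³

Volume = 10073.779 mm³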